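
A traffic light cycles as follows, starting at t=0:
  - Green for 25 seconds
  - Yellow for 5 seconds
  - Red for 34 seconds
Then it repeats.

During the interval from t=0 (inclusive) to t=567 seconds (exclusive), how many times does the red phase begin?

Answer: 9

Derivation:
Cycle = 25+5+34 = 64s
red phase starts at t = k*64 + 30 for k=0,1,2,...
Need k*64+30 < 567 → k < 8.391
k ∈ {0, ..., 8} → 9 starts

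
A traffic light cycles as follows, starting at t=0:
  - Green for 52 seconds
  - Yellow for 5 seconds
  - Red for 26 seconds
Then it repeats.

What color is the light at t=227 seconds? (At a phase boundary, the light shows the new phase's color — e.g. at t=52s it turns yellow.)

Cycle length = 52 + 5 + 26 = 83s
t = 227, phase_t = 227 mod 83 = 61
61 >= 57 → RED

Answer: red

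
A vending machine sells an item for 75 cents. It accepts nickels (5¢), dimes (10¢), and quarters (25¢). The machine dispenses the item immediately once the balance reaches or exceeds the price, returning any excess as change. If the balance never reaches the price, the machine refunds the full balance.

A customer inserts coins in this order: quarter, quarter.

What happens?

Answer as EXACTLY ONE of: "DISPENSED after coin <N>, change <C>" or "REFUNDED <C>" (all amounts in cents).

Price: 75¢
Coin 1 (quarter, 25¢): balance = 25¢
Coin 2 (quarter, 25¢): balance = 50¢
All coins inserted, balance 50¢ < price 75¢ → REFUND 50¢

Answer: REFUNDED 50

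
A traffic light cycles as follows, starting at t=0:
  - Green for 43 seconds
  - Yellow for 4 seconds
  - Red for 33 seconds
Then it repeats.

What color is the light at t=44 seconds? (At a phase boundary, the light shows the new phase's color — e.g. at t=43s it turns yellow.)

Answer: yellow

Derivation:
Cycle length = 43 + 4 + 33 = 80s
t = 44, phase_t = 44 mod 80 = 44
43 <= 44 < 47 (yellow end) → YELLOW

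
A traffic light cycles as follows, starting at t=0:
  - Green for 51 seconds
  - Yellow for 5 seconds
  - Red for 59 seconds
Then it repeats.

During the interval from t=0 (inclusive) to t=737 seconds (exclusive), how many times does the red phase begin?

Cycle = 51+5+59 = 115s
red phase starts at t = k*115 + 56 for k=0,1,2,...
Need k*115+56 < 737 → k < 5.922
k ∈ {0, ..., 5} → 6 starts

Answer: 6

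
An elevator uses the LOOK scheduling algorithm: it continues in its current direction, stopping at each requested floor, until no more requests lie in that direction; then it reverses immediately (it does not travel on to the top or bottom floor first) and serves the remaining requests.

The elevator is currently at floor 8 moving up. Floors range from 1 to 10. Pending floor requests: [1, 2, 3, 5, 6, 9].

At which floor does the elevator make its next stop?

Answer: 9

Derivation:
Current floor: 8, direction: up
Requests above: [9]
Requests below: [1, 2, 3, 5, 6]
Moving up and requests lie above → nearest above is min([9]) = 9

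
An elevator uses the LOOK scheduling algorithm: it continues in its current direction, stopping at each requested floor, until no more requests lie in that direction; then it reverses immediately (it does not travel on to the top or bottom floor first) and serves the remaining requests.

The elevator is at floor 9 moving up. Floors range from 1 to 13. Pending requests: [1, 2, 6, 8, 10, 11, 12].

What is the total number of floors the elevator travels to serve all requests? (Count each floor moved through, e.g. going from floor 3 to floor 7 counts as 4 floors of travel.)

Start at floor 9 moving up, LOOK stop order: [10, 11, 12, 8, 6, 2, 1]
  9 → 10: |10-9| = 1, total = 1
  10 → 11: |11-10| = 1, total = 2
  11 → 12: |12-11| = 1, total = 3
  12 → 8: |8-12| = 4, total = 7
  8 → 6: |6-8| = 2, total = 9
  6 → 2: |2-6| = 4, total = 13
  2 → 1: |1-2| = 1, total = 14

Answer: 14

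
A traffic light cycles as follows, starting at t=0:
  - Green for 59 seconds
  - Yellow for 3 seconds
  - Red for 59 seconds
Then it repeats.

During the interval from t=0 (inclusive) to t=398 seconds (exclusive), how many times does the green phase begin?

Cycle = 59+3+59 = 121s
green phase starts at t = k*121 + 0 for k=0,1,2,...
Need k*121+0 < 398 → k < 3.289
k ∈ {0, ..., 3} → 4 starts

Answer: 4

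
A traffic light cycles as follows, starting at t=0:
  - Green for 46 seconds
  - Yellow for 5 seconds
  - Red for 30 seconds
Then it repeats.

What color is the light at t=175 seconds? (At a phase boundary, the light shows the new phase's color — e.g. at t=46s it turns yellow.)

Cycle length = 46 + 5 + 30 = 81s
t = 175, phase_t = 175 mod 81 = 13
13 < 46 (green end) → GREEN

Answer: green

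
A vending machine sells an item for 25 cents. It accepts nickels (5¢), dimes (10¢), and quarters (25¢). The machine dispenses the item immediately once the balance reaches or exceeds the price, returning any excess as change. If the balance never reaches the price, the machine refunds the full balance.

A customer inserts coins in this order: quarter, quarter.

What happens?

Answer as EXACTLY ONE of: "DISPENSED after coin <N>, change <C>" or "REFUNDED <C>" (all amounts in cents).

Answer: DISPENSED after coin 1, change 0

Derivation:
Price: 25¢
Coin 1 (quarter, 25¢): balance = 25¢
  → balance >= price → DISPENSE, change = 25 - 25 = 0¢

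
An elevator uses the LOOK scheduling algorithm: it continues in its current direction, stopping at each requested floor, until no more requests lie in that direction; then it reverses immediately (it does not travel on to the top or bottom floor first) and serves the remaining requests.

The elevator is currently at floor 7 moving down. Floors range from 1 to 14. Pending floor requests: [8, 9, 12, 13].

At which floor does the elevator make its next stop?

Answer: 8

Derivation:
Current floor: 7, direction: down
Requests above: [8, 9, 12, 13]
Requests below: []
Moving down but no requests below → reverse; nearest above is min([8, 9, 12, 13]) = 8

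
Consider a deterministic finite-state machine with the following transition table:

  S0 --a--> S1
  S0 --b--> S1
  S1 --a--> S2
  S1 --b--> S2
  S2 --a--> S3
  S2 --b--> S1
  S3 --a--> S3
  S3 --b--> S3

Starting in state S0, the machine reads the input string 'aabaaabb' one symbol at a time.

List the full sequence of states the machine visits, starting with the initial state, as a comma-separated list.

Start: S0
  read 'a': S0 --a--> S1
  read 'a': S1 --a--> S2
  read 'b': S2 --b--> S1
  read 'a': S1 --a--> S2
  read 'a': S2 --a--> S3
  read 'a': S3 --a--> S3
  read 'b': S3 --b--> S3
  read 'b': S3 --b--> S3

Answer: S0, S1, S2, S1, S2, S3, S3, S3, S3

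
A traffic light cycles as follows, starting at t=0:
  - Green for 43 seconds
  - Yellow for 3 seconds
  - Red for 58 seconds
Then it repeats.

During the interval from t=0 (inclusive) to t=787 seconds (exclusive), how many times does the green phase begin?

Answer: 8

Derivation:
Cycle = 43+3+58 = 104s
green phase starts at t = k*104 + 0 for k=0,1,2,...
Need k*104+0 < 787 → k < 7.567
k ∈ {0, ..., 7} → 8 starts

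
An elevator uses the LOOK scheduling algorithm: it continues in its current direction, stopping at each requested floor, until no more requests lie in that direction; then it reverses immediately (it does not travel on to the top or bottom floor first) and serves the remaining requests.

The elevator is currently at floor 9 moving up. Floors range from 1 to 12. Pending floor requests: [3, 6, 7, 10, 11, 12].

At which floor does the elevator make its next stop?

Current floor: 9, direction: up
Requests above: [10, 11, 12]
Requests below: [3, 6, 7]
Moving up and requests lie above → nearest above is min([10, 11, 12]) = 10

Answer: 10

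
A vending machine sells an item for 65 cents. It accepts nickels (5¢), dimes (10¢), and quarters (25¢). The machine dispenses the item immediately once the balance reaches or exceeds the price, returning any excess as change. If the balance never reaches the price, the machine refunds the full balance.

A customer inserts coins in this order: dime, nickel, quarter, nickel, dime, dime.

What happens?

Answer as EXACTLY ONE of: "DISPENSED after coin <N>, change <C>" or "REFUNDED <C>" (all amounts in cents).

Answer: DISPENSED after coin 6, change 0

Derivation:
Price: 65¢
Coin 1 (dime, 10¢): balance = 10¢
Coin 2 (nickel, 5¢): balance = 15¢
Coin 3 (quarter, 25¢): balance = 40¢
Coin 4 (nickel, 5¢): balance = 45¢
Coin 5 (dime, 10¢): balance = 55¢
Coin 6 (dime, 10¢): balance = 65¢
  → balance >= price → DISPENSE, change = 65 - 65 = 0¢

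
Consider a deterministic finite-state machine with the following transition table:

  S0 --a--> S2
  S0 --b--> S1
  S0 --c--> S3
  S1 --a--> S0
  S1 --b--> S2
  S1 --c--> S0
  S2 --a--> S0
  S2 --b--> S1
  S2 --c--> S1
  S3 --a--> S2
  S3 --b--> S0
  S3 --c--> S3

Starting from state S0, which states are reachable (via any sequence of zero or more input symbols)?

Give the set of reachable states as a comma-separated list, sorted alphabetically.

BFS from S0:
  visit S0: S0--a-->S2 (new), S0--b-->S1 (new), S0--c-->S3 (new)
  visit S2: S2--a-->S0 (seen), S2--b-->S1 (seen), S2--c-->S1 (seen)
  visit S1: S1--a-->S0 (seen), S1--b-->S2 (seen), S1--c-->S0 (seen)
  visit S3: S3--a-->S2 (seen), S3--b-->S0 (seen), S3--c-->S3 (seen)

Answer: S0, S1, S2, S3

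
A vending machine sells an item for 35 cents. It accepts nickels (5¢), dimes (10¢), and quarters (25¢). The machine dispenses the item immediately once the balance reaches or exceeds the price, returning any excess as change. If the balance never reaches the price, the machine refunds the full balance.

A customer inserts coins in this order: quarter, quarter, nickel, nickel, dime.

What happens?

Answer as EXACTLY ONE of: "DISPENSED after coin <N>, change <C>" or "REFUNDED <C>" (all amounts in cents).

Answer: DISPENSED after coin 2, change 15

Derivation:
Price: 35¢
Coin 1 (quarter, 25¢): balance = 25¢
Coin 2 (quarter, 25¢): balance = 50¢
  → balance >= price → DISPENSE, change = 50 - 35 = 15¢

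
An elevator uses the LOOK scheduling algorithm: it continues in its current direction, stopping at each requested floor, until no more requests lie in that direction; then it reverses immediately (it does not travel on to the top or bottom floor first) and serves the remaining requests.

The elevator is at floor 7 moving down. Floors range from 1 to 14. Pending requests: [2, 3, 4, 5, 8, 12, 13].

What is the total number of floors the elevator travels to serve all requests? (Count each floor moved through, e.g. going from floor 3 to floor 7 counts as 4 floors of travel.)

Start at floor 7 moving down, LOOK stop order: [5, 4, 3, 2, 8, 12, 13]
  7 → 5: |5-7| = 2, total = 2
  5 → 4: |4-5| = 1, total = 3
  4 → 3: |3-4| = 1, total = 4
  3 → 2: |2-3| = 1, total = 5
  2 → 8: |8-2| = 6, total = 11
  8 → 12: |12-8| = 4, total = 15
  12 → 13: |13-12| = 1, total = 16

Answer: 16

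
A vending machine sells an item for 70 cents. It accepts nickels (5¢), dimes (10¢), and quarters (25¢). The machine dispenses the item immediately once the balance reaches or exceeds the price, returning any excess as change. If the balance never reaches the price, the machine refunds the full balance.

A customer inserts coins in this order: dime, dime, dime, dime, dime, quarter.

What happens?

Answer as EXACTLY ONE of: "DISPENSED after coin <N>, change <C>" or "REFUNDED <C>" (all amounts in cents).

Price: 70¢
Coin 1 (dime, 10¢): balance = 10¢
Coin 2 (dime, 10¢): balance = 20¢
Coin 3 (dime, 10¢): balance = 30¢
Coin 4 (dime, 10¢): balance = 40¢
Coin 5 (dime, 10¢): balance = 50¢
Coin 6 (quarter, 25¢): balance = 75¢
  → balance >= price → DISPENSE, change = 75 - 70 = 5¢

Answer: DISPENSED after coin 6, change 5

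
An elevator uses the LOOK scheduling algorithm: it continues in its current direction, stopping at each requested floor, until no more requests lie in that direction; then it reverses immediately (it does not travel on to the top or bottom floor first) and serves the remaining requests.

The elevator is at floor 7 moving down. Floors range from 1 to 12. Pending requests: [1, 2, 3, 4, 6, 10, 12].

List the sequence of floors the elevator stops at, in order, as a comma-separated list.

Current: 7, moving DOWN
Serve below first (descending): [6, 4, 3, 2, 1]
Then reverse, serve above (ascending): [10, 12]

Answer: 6, 4, 3, 2, 1, 10, 12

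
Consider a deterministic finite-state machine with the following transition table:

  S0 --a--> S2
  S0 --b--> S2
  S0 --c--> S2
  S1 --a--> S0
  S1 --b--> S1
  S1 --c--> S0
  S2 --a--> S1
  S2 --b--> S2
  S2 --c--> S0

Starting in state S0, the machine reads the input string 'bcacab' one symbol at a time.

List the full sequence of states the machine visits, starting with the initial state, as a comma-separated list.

Answer: S0, S2, S0, S2, S0, S2, S2

Derivation:
Start: S0
  read 'b': S0 --b--> S2
  read 'c': S2 --c--> S0
  read 'a': S0 --a--> S2
  read 'c': S2 --c--> S0
  read 'a': S0 --a--> S2
  read 'b': S2 --b--> S2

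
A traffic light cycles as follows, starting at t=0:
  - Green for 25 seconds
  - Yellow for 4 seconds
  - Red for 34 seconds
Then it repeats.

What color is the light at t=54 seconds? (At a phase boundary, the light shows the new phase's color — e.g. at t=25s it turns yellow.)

Cycle length = 25 + 4 + 34 = 63s
t = 54, phase_t = 54 mod 63 = 54
54 >= 29 → RED

Answer: red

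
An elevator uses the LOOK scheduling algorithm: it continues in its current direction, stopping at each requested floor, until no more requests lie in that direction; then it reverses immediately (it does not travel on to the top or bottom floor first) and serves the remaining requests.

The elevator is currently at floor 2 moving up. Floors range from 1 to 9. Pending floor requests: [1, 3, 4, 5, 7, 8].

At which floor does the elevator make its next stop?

Answer: 3

Derivation:
Current floor: 2, direction: up
Requests above: [3, 4, 5, 7, 8]
Requests below: [1]
Moving up and requests lie above → nearest above is min([3, 4, 5, 7, 8]) = 3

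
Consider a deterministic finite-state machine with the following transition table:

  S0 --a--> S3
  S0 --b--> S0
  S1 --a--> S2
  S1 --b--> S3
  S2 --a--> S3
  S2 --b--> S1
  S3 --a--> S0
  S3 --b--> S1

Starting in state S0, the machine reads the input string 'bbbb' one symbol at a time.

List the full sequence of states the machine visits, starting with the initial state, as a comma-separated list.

Answer: S0, S0, S0, S0, S0

Derivation:
Start: S0
  read 'b': S0 --b--> S0
  read 'b': S0 --b--> S0
  read 'b': S0 --b--> S0
  read 'b': S0 --b--> S0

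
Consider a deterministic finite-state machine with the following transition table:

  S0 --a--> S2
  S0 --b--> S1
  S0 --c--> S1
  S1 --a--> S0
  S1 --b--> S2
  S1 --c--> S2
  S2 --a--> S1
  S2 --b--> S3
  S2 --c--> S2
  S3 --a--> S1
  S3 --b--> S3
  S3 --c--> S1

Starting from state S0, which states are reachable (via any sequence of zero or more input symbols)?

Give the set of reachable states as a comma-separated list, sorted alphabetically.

Answer: S0, S1, S2, S3

Derivation:
BFS from S0:
  visit S0: S0--a-->S2 (new), S0--b-->S1 (new), S0--c-->S1 (seen)
  visit S2: S2--a-->S1 (seen), S2--b-->S3 (new), S2--c-->S2 (seen)
  visit S1: S1--a-->S0 (seen), S1--b-->S2 (seen), S1--c-->S2 (seen)
  visit S3: S3--a-->S1 (seen), S3--b-->S3 (seen), S3--c-->S1 (seen)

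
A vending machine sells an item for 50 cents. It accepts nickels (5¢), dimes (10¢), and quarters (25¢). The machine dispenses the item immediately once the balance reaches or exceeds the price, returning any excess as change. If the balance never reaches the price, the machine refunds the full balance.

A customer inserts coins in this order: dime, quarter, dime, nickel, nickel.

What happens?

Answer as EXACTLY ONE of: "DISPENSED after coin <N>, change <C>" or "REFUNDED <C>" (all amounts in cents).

Answer: DISPENSED after coin 4, change 0

Derivation:
Price: 50¢
Coin 1 (dime, 10¢): balance = 10¢
Coin 2 (quarter, 25¢): balance = 35¢
Coin 3 (dime, 10¢): balance = 45¢
Coin 4 (nickel, 5¢): balance = 50¢
  → balance >= price → DISPENSE, change = 50 - 50 = 0¢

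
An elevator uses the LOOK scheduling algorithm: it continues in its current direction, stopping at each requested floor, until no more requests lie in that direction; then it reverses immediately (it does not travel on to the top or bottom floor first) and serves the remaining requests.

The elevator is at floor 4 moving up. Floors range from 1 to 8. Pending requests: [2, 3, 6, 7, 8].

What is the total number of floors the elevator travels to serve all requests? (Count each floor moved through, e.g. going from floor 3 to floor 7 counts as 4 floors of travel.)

Start at floor 4 moving up, LOOK stop order: [6, 7, 8, 3, 2]
  4 → 6: |6-4| = 2, total = 2
  6 → 7: |7-6| = 1, total = 3
  7 → 8: |8-7| = 1, total = 4
  8 → 3: |3-8| = 5, total = 9
  3 → 2: |2-3| = 1, total = 10

Answer: 10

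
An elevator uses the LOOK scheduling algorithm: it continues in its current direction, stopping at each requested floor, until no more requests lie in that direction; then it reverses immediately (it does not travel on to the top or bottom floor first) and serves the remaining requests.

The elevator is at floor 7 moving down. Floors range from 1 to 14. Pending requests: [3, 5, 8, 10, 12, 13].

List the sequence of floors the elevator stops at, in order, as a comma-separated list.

Current: 7, moving DOWN
Serve below first (descending): [5, 3]
Then reverse, serve above (ascending): [8, 10, 12, 13]

Answer: 5, 3, 8, 10, 12, 13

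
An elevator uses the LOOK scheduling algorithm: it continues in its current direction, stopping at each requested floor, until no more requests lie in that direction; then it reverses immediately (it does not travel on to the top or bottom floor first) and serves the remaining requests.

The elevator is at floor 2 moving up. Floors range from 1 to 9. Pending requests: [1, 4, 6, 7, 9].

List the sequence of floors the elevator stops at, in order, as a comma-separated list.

Current: 2, moving UP
Serve above first (ascending): [4, 6, 7, 9]
Then reverse, serve below (descending): [1]

Answer: 4, 6, 7, 9, 1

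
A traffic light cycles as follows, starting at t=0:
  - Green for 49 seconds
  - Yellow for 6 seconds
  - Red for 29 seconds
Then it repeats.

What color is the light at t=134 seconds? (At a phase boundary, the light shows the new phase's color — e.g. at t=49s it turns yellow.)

Answer: yellow

Derivation:
Cycle length = 49 + 6 + 29 = 84s
t = 134, phase_t = 134 mod 84 = 50
49 <= 50 < 55 (yellow end) → YELLOW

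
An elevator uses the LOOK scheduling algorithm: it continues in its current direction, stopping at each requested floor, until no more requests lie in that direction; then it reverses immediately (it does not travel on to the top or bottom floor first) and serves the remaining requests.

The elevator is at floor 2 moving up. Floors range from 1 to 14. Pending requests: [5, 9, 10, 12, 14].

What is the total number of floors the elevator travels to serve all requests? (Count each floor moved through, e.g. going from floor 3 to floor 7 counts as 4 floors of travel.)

Start at floor 2 moving up, LOOK stop order: [5, 9, 10, 12, 14]
  2 → 5: |5-2| = 3, total = 3
  5 → 9: |9-5| = 4, total = 7
  9 → 10: |10-9| = 1, total = 8
  10 → 12: |12-10| = 2, total = 10
  12 → 14: |14-12| = 2, total = 12

Answer: 12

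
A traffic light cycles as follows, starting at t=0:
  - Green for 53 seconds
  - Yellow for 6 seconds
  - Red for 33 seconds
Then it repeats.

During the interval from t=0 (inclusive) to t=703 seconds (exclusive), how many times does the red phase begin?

Answer: 7

Derivation:
Cycle = 53+6+33 = 92s
red phase starts at t = k*92 + 59 for k=0,1,2,...
Need k*92+59 < 703 → k < 7.000
k ∈ {0, ..., 6} → 7 starts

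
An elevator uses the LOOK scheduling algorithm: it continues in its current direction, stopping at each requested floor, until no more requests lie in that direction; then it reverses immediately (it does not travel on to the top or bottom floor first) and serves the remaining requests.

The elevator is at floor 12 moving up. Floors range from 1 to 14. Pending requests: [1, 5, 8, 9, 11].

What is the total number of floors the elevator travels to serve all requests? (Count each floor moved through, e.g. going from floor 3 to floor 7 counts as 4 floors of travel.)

Start at floor 12 moving up, LOOK stop order: [11, 9, 8, 5, 1]
  12 → 11: |11-12| = 1, total = 1
  11 → 9: |9-11| = 2, total = 3
  9 → 8: |8-9| = 1, total = 4
  8 → 5: |5-8| = 3, total = 7
  5 → 1: |1-5| = 4, total = 11

Answer: 11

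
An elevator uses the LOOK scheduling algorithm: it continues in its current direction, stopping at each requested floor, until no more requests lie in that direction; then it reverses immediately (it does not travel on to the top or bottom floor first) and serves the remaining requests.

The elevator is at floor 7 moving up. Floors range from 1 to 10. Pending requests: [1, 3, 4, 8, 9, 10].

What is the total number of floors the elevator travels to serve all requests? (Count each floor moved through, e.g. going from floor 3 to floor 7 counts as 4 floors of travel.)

Start at floor 7 moving up, LOOK stop order: [8, 9, 10, 4, 3, 1]
  7 → 8: |8-7| = 1, total = 1
  8 → 9: |9-8| = 1, total = 2
  9 → 10: |10-9| = 1, total = 3
  10 → 4: |4-10| = 6, total = 9
  4 → 3: |3-4| = 1, total = 10
  3 → 1: |1-3| = 2, total = 12

Answer: 12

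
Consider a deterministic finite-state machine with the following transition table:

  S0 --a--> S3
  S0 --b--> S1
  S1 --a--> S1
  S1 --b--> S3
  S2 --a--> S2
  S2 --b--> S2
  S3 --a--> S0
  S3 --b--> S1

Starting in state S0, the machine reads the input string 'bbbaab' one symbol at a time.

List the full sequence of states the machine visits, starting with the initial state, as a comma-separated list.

Start: S0
  read 'b': S0 --b--> S1
  read 'b': S1 --b--> S3
  read 'b': S3 --b--> S1
  read 'a': S1 --a--> S1
  read 'a': S1 --a--> S1
  read 'b': S1 --b--> S3

Answer: S0, S1, S3, S1, S1, S1, S3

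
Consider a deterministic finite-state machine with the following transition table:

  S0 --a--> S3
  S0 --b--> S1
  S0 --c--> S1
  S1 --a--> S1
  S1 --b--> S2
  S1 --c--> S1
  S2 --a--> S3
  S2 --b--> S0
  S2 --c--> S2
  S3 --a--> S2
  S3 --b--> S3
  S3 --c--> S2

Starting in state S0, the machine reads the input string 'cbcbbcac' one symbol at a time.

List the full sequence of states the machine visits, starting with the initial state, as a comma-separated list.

Answer: S0, S1, S2, S2, S0, S1, S1, S1, S1

Derivation:
Start: S0
  read 'c': S0 --c--> S1
  read 'b': S1 --b--> S2
  read 'c': S2 --c--> S2
  read 'b': S2 --b--> S0
  read 'b': S0 --b--> S1
  read 'c': S1 --c--> S1
  read 'a': S1 --a--> S1
  read 'c': S1 --c--> S1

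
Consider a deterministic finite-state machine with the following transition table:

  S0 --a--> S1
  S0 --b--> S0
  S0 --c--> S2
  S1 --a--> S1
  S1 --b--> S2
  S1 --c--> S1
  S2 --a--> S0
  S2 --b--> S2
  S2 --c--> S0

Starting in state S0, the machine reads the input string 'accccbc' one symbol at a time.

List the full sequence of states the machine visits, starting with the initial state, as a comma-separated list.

Answer: S0, S1, S1, S1, S1, S1, S2, S0

Derivation:
Start: S0
  read 'a': S0 --a--> S1
  read 'c': S1 --c--> S1
  read 'c': S1 --c--> S1
  read 'c': S1 --c--> S1
  read 'c': S1 --c--> S1
  read 'b': S1 --b--> S2
  read 'c': S2 --c--> S0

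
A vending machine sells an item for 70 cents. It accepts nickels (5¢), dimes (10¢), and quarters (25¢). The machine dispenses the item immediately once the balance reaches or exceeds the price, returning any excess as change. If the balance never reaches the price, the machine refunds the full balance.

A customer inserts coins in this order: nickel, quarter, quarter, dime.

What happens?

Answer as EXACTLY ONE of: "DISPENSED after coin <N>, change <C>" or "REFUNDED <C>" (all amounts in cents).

Answer: REFUNDED 65

Derivation:
Price: 70¢
Coin 1 (nickel, 5¢): balance = 5¢
Coin 2 (quarter, 25¢): balance = 30¢
Coin 3 (quarter, 25¢): balance = 55¢
Coin 4 (dime, 10¢): balance = 65¢
All coins inserted, balance 65¢ < price 70¢ → REFUND 65¢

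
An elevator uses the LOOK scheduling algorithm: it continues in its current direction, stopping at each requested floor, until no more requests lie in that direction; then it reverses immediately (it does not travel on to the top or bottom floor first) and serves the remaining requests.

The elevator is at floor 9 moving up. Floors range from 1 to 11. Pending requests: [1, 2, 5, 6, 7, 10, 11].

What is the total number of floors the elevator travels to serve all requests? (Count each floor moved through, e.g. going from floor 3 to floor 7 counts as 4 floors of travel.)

Start at floor 9 moving up, LOOK stop order: [10, 11, 7, 6, 5, 2, 1]
  9 → 10: |10-9| = 1, total = 1
  10 → 11: |11-10| = 1, total = 2
  11 → 7: |7-11| = 4, total = 6
  7 → 6: |6-7| = 1, total = 7
  6 → 5: |5-6| = 1, total = 8
  5 → 2: |2-5| = 3, total = 11
  2 → 1: |1-2| = 1, total = 12

Answer: 12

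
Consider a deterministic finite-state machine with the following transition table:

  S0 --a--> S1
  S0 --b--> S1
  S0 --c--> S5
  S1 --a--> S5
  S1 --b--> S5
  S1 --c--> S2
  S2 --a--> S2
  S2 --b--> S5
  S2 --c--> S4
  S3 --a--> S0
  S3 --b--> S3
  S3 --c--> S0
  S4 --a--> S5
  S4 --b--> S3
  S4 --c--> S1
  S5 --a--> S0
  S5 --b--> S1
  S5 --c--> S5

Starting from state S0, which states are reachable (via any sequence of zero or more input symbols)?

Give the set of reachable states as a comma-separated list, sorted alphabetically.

Answer: S0, S1, S2, S3, S4, S5

Derivation:
BFS from S0:
  visit S0: S0--a-->S1 (new), S0--b-->S1 (seen), S0--c-->S5 (new)
  visit S1: S1--a-->S5 (seen), S1--b-->S5 (seen), S1--c-->S2 (new)
  visit S5: S5--a-->S0 (seen), S5--b-->S1 (seen), S5--c-->S5 (seen)
  visit S2: S2--a-->S2 (seen), S2--b-->S5 (seen), S2--c-->S4 (new)
  visit S4: S4--a-->S5 (seen), S4--b-->S3 (new), S4--c-->S1 (seen)
  visit S3: S3--a-->S0 (seen), S3--b-->S3 (seen), S3--c-->S0 (seen)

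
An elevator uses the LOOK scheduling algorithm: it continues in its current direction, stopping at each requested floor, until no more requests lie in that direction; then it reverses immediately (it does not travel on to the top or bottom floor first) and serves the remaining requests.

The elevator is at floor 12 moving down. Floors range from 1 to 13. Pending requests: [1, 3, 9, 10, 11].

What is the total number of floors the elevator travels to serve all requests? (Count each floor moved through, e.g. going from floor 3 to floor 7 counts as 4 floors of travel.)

Answer: 11

Derivation:
Start at floor 12 moving down, LOOK stop order: [11, 10, 9, 3, 1]
  12 → 11: |11-12| = 1, total = 1
  11 → 10: |10-11| = 1, total = 2
  10 → 9: |9-10| = 1, total = 3
  9 → 3: |3-9| = 6, total = 9
  3 → 1: |1-3| = 2, total = 11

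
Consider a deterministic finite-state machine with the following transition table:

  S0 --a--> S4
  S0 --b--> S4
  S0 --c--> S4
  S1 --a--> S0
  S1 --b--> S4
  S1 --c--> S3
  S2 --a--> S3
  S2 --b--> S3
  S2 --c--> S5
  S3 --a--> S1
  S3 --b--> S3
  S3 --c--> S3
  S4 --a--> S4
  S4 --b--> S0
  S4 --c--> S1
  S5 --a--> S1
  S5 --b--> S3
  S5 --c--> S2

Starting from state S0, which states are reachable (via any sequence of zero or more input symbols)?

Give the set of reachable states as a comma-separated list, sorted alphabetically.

BFS from S0:
  visit S0: S0--a-->S4 (new), S0--b-->S4 (seen), S0--c-->S4 (seen)
  visit S4: S4--a-->S4 (seen), S4--b-->S0 (seen), S4--c-->S1 (new)
  visit S1: S1--a-->S0 (seen), S1--b-->S4 (seen), S1--c-->S3 (new)
  visit S3: S3--a-->S1 (seen), S3--b-->S3 (seen), S3--c-->S3 (seen)

Answer: S0, S1, S3, S4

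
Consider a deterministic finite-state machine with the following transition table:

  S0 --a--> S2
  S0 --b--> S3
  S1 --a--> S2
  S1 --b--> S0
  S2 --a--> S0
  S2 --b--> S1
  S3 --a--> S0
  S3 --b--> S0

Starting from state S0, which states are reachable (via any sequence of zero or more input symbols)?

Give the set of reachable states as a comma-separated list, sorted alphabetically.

BFS from S0:
  visit S0: S0--a-->S2 (new), S0--b-->S3 (new)
  visit S2: S2--a-->S0 (seen), S2--b-->S1 (new)
  visit S3: S3--a-->S0 (seen), S3--b-->S0 (seen)
  visit S1: S1--a-->S2 (seen), S1--b-->S0 (seen)

Answer: S0, S1, S2, S3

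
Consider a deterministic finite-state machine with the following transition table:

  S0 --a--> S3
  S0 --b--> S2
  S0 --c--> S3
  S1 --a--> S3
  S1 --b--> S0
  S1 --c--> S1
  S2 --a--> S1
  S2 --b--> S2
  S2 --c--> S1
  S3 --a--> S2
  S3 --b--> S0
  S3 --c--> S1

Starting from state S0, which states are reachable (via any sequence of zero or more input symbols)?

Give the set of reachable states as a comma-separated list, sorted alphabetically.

Answer: S0, S1, S2, S3

Derivation:
BFS from S0:
  visit S0: S0--a-->S3 (new), S0--b-->S2 (new), S0--c-->S3 (seen)
  visit S3: S3--a-->S2 (seen), S3--b-->S0 (seen), S3--c-->S1 (new)
  visit S2: S2--a-->S1 (seen), S2--b-->S2 (seen), S2--c-->S1 (seen)
  visit S1: S1--a-->S3 (seen), S1--b-->S0 (seen), S1--c-->S1 (seen)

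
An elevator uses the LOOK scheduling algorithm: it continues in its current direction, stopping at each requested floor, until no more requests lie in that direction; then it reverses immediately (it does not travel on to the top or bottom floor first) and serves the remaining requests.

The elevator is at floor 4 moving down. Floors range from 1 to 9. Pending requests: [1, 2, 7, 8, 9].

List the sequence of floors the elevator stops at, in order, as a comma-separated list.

Current: 4, moving DOWN
Serve below first (descending): [2, 1]
Then reverse, serve above (ascending): [7, 8, 9]

Answer: 2, 1, 7, 8, 9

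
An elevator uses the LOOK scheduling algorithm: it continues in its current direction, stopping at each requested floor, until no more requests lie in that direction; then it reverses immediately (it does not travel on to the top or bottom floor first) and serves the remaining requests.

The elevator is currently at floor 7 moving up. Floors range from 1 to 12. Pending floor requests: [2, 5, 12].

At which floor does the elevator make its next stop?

Answer: 12

Derivation:
Current floor: 7, direction: up
Requests above: [12]
Requests below: [2, 5]
Moving up and requests lie above → nearest above is min([12]) = 12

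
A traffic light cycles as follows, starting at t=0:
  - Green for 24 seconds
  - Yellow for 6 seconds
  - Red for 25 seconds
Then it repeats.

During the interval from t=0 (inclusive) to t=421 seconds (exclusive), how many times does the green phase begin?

Cycle = 24+6+25 = 55s
green phase starts at t = k*55 + 0 for k=0,1,2,...
Need k*55+0 < 421 → k < 7.655
k ∈ {0, ..., 7} → 8 starts

Answer: 8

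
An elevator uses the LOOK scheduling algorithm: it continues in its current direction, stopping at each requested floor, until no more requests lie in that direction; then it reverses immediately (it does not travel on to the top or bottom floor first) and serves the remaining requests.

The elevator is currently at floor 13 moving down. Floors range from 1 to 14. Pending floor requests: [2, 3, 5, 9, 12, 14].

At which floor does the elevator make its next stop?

Answer: 12

Derivation:
Current floor: 13, direction: down
Requests above: [14]
Requests below: [2, 3, 5, 9, 12]
Moving down and requests lie below → nearest below is max([2, 3, 5, 9, 12]) = 12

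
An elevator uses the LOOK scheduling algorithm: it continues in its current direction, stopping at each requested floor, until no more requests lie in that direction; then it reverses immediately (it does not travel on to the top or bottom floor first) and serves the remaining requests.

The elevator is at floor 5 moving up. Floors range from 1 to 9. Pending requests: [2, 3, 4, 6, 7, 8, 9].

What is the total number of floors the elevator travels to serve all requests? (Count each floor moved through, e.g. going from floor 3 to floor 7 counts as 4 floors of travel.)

Answer: 11

Derivation:
Start at floor 5 moving up, LOOK stop order: [6, 7, 8, 9, 4, 3, 2]
  5 → 6: |6-5| = 1, total = 1
  6 → 7: |7-6| = 1, total = 2
  7 → 8: |8-7| = 1, total = 3
  8 → 9: |9-8| = 1, total = 4
  9 → 4: |4-9| = 5, total = 9
  4 → 3: |3-4| = 1, total = 10
  3 → 2: |2-3| = 1, total = 11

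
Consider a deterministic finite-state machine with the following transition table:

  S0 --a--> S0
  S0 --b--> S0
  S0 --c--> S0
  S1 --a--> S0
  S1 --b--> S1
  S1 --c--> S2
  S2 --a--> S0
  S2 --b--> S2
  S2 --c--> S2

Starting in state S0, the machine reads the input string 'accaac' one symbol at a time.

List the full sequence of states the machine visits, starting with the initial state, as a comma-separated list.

Start: S0
  read 'a': S0 --a--> S0
  read 'c': S0 --c--> S0
  read 'c': S0 --c--> S0
  read 'a': S0 --a--> S0
  read 'a': S0 --a--> S0
  read 'c': S0 --c--> S0

Answer: S0, S0, S0, S0, S0, S0, S0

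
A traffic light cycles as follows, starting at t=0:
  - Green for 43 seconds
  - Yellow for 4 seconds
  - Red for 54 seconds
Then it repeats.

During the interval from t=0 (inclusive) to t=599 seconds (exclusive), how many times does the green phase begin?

Answer: 6

Derivation:
Cycle = 43+4+54 = 101s
green phase starts at t = k*101 + 0 for k=0,1,2,...
Need k*101+0 < 599 → k < 5.931
k ∈ {0, ..., 5} → 6 starts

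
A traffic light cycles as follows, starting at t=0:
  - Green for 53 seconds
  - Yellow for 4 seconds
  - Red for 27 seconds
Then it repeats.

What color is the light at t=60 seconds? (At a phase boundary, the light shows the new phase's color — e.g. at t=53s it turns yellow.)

Cycle length = 53 + 4 + 27 = 84s
t = 60, phase_t = 60 mod 84 = 60
60 >= 57 → RED

Answer: red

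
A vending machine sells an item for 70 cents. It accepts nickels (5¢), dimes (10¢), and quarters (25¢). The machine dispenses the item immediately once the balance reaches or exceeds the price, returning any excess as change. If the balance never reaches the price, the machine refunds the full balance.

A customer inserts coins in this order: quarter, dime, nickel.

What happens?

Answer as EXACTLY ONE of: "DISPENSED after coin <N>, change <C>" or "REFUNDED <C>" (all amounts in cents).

Price: 70¢
Coin 1 (quarter, 25¢): balance = 25¢
Coin 2 (dime, 10¢): balance = 35¢
Coin 3 (nickel, 5¢): balance = 40¢
All coins inserted, balance 40¢ < price 70¢ → REFUND 40¢

Answer: REFUNDED 40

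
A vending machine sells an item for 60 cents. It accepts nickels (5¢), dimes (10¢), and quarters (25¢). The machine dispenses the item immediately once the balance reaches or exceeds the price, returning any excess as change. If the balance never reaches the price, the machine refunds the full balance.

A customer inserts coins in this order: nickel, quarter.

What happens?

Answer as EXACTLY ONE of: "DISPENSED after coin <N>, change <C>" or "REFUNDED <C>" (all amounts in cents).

Price: 60¢
Coin 1 (nickel, 5¢): balance = 5¢
Coin 2 (quarter, 25¢): balance = 30¢
All coins inserted, balance 30¢ < price 60¢ → REFUND 30¢

Answer: REFUNDED 30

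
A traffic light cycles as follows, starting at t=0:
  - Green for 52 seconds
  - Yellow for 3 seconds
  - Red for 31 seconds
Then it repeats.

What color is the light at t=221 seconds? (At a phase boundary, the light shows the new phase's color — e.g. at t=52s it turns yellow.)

Answer: green

Derivation:
Cycle length = 52 + 3 + 31 = 86s
t = 221, phase_t = 221 mod 86 = 49
49 < 52 (green end) → GREEN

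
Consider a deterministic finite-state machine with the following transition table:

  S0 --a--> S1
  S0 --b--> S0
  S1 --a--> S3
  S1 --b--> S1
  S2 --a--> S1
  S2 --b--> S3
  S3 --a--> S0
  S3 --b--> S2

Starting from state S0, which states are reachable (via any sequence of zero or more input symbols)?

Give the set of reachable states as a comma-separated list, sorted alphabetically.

BFS from S0:
  visit S0: S0--a-->S1 (new), S0--b-->S0 (seen)
  visit S1: S1--a-->S3 (new), S1--b-->S1 (seen)
  visit S3: S3--a-->S0 (seen), S3--b-->S2 (new)
  visit S2: S2--a-->S1 (seen), S2--b-->S3 (seen)

Answer: S0, S1, S2, S3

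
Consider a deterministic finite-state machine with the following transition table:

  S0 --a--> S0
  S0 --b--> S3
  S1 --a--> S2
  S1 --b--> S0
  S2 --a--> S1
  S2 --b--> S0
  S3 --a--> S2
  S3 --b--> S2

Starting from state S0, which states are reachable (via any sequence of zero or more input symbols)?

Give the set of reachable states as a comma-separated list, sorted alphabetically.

Answer: S0, S1, S2, S3

Derivation:
BFS from S0:
  visit S0: S0--a-->S0 (seen), S0--b-->S3 (new)
  visit S3: S3--a-->S2 (new), S3--b-->S2 (seen)
  visit S2: S2--a-->S1 (new), S2--b-->S0 (seen)
  visit S1: S1--a-->S2 (seen), S1--b-->S0 (seen)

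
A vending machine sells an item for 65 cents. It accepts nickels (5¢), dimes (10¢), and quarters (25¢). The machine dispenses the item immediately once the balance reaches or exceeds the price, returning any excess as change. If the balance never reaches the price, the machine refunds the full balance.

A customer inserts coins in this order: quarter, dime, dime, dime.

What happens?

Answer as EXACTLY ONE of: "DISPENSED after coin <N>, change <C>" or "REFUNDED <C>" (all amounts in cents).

Price: 65¢
Coin 1 (quarter, 25¢): balance = 25¢
Coin 2 (dime, 10¢): balance = 35¢
Coin 3 (dime, 10¢): balance = 45¢
Coin 4 (dime, 10¢): balance = 55¢
All coins inserted, balance 55¢ < price 65¢ → REFUND 55¢

Answer: REFUNDED 55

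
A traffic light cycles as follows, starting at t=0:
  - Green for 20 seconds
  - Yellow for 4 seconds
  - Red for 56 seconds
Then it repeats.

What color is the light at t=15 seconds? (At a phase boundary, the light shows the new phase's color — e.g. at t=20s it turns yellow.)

Answer: green

Derivation:
Cycle length = 20 + 4 + 56 = 80s
t = 15, phase_t = 15 mod 80 = 15
15 < 20 (green end) → GREEN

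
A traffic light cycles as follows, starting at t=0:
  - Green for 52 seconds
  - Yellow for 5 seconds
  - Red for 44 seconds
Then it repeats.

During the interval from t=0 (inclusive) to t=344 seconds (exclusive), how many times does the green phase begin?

Answer: 4

Derivation:
Cycle = 52+5+44 = 101s
green phase starts at t = k*101 + 0 for k=0,1,2,...
Need k*101+0 < 344 → k < 3.406
k ∈ {0, ..., 3} → 4 starts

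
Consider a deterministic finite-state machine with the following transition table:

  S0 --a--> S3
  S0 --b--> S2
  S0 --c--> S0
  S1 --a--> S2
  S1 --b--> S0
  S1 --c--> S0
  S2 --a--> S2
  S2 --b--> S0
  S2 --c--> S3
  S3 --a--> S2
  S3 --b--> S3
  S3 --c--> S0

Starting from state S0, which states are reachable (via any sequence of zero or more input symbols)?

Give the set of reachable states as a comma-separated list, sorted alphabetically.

BFS from S0:
  visit S0: S0--a-->S3 (new), S0--b-->S2 (new), S0--c-->S0 (seen)
  visit S3: S3--a-->S2 (seen), S3--b-->S3 (seen), S3--c-->S0 (seen)
  visit S2: S2--a-->S2 (seen), S2--b-->S0 (seen), S2--c-->S3 (seen)

Answer: S0, S2, S3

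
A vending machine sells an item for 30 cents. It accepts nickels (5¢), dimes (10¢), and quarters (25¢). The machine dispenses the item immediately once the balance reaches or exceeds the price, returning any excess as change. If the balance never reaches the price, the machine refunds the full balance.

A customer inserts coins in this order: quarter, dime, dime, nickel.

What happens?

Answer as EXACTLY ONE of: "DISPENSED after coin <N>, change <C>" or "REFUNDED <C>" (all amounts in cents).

Answer: DISPENSED after coin 2, change 5

Derivation:
Price: 30¢
Coin 1 (quarter, 25¢): balance = 25¢
Coin 2 (dime, 10¢): balance = 35¢
  → balance >= price → DISPENSE, change = 35 - 30 = 5¢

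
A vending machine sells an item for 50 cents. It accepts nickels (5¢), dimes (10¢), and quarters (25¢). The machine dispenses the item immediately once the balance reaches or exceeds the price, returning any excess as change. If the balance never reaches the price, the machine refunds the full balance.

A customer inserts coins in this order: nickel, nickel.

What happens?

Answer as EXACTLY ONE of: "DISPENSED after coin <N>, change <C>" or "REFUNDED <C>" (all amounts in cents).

Price: 50¢
Coin 1 (nickel, 5¢): balance = 5¢
Coin 2 (nickel, 5¢): balance = 10¢
All coins inserted, balance 10¢ < price 50¢ → REFUND 10¢

Answer: REFUNDED 10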